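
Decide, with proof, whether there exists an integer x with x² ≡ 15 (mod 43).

x = 31 works: 31² = 961, and 961 − 15 = 946 = 22·43.

x = 31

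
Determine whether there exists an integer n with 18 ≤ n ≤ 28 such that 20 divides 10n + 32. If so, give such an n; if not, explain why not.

There is no such integer n in that range.

For n = 18, 19, …, 28 the values of 10n + 32 modulo 20 are 12, 2, 12, 2, 12, 2, 12, 2, 12, 2, 12 respectively.
Since 0 is absent from this list, 20 ∤ 10n + 32 for every n with 18 ≤ n ≤ 28.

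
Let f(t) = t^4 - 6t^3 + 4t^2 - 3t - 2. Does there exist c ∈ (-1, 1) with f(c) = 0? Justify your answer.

f(-1) = 12 and f(1) = -6, which have opposite signs.
f is continuous everywhere (it is a polynomial), in particular on [-1, 1].
By the Intermediate Value Theorem f must vanish at some point of (-1, 1).

Yes, such a c exists.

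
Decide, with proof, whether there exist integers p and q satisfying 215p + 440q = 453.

No such integers exist.

gcd(215, 440) = 5, so every integer of the form 215p + 440q is a multiple of 5.
However 453 leaves remainder 3 on division by 5.
Therefore 215p + 440q = 453 has no solution in integers.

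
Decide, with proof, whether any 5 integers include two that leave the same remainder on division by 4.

There are exactly 4 possible remainders on division by 4.
Placing 5 integers into 4 classes, some class receives at least two — say a and b.
So a and b have equal remainders mod 4, which is exactly what was to be shown.

True.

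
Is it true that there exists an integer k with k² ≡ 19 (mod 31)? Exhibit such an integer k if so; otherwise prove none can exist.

Take k = 22. Then 22² = 484 = 15·31 + 19, so 22² ≡ 19 (mod 31).

k = 22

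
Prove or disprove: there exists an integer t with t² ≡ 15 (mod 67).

t = 45 works: 45² = 2025, and 2025 − 15 = 2010 = 30·67.

t = 45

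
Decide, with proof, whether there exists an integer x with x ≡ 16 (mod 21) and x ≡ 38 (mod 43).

Since 21 and 43 share no common factor, CRT says the pair of congruences has a solution (unique mod 903).
Write x = 16 + 21t and require 16 + 21t ≡ 38 (mod 43), i.e. 21t ≡ 22 (mod 43).
To invert 21 modulo 43: 43 = 2·21 + 1, 21 = 21·1 + 0, and unwinding, 1 = 43 − 2·21. Thus 21⁻¹ ≡ -2 ≡ 41 (mod 43).
Therefore t ≡ 41·22 = 902 ≡ 42 (mod 43).
With t = 42: x = 16 + 21·42 = 898.
Indeed 898 ≡ 16 (mod 21) and 898 ≡ 38 (mod 43).

x = 898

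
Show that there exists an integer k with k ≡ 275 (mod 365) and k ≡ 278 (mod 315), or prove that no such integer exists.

There is no such integer.

gcd(365, 315) = 5. If k ≡ 275 (mod 365) and k ≡ 278 (mod 315), then k ≡ 275 (mod 5) and k ≡ 278 (mod 5).
These are incompatible: 275 − 278 = -3 is not divisible by 5.
So no integer satisfies both congruences.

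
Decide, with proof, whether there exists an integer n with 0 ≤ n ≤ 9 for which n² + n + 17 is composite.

The values for n = 0, 1, …, 9 are 17, 19, 23, 29, 37, 47, 59, 73, 89, 107, and each of these is prime.
So no value in the range makes the expression composite.

No, no such integer n in that range exists.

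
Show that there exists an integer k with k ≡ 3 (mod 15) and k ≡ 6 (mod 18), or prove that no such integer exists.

Here gcd(15, 18) = 3, and both 3 and 6 leave remainder 0 mod 3, so the system is consistent.
List candidates k ≡ 3 (mod 15): 3, 18, 33, 48, 63, 78. Modulo 18 these are 3, 0, 15, 12, 9, 6; 78 gives 6 as required.
Indeed 78 ≡ 3 (mod 15) and 78 ≡ 6 (mod 18).

k = 78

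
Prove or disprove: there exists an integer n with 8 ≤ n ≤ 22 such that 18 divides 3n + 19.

No such integer n in that range exists.

At n = 8, 3·8 + 19 = 43 ≡ 7 (mod 18), and each step in n adds 3, giving residues 7, 10, 13, 16, 1, 4, 7, 10, 13, 16, 1, 4, 7, 10, 13 for n = 8, 9, …, 22.
None is 0, so 18 never divides 3n + 19 on this range.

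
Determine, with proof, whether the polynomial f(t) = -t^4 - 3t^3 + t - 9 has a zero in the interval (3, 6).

f(3) = -168 and f(6) = -1947, both negative, so a sign-change argument is unavailable; we show f keeps this sign on the whole interval.
Substitute t = 3 + u, where 0 < u < 3 on the interval. Expanding, f(3 + u) = -u^4 - 15u^3 - 81u^2 - 188u - 168.
The nonzero coefficients here are all negative, so for u > 0 every term is negative (or zero), and the constant term -168 is strictly negative.
Therefore f(t) < 0 throughout (3, 6), and f has no zero there.

No such root exists.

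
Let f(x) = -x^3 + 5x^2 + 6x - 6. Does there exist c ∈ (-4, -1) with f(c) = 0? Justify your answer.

f(-4) = 114 and f(-1) = -6, which have opposite signs.
As a polynomial, f is continuous on every closed interval.
So by the Intermediate Value Theorem there is a c strictly between -4 and -1 with f(c) = 0.

Such a root exists.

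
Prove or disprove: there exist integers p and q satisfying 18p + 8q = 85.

No such integers exist.

Any value of 18p + 8q is a multiple of gcd(18, 8) = 2.
But 85 is not a multiple of 2 (it leaves remainder 1).
Therefore 18p + 8q = 85 has no solution in integers.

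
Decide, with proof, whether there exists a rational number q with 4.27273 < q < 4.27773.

q = 124/29

Look for a denominator N such that an integer falls strictly between N·4.27273 and N·4.27773. N = 29 works: 29·4.27273 = 123.90917 < 124 < 124.05417 = 29·4.27773.
So q = 124/29 works: it is a ratio of integers, and dividing 29·4.27273 < 124 < 29·4.27773 through by 29 gives 4.27273 < 124/29 < 4.27773.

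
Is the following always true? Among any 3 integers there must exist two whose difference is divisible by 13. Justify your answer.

Try 3 consecutive integers, 44, 45, 46. Their remainders mod 13 are 5, 6, 7 — pairwise different, as any 3 ≤ 13 consecutive integers have distinct residues.
The differences between them range over 1, …, 2, none of which is divisible by 13.

No, the set {44, 45, 46} is a counterexample.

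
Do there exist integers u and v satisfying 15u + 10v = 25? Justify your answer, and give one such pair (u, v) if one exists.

u = 1, v = 1

gcd(15, 10) = 5, and 5 divides 25, so integer solutions exist.
Dividing through by 5 reduces the equation to 3u + 2v = 5.
Euclidean algorithm: 3 = 1·2 + 1, 2 = 2·1 + 0.
Unwinding: 1 = 3 − 1·2, i.e. 3·1 + 2·(-1) = 1.
Times 5: 3·5 + 2·(-5) = 5, so (5, -5) solves it.
Subtracting 2·2 from u and adding 2·3 to v gives the tidier solution (1, 1).
Check: 15·1 + 10·1 = 15 + 10 = 25. ✓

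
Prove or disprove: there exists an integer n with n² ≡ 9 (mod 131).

n = 128

Take n = 128. Then 128² = 16384 = 125·131 + 9, so 128² ≡ 9 (mod 131).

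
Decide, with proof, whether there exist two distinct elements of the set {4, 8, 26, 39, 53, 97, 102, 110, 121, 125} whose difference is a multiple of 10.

No, no such pair exists.

Two integers differ by a multiple of 10 exactly when they have the same residue mod 10. The residues are 4↦4, 8↦8, 26↦6, 39↦9, 53↦3, 97↦7, 102↦2, 110↦0, 121↦1, 125↦5.
These 10 residues are pairwise different, hence no difference of two elements is divisible by 10.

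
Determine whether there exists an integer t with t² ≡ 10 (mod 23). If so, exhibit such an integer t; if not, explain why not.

No such integer exists.

23 is prime, so by Euler's criterion 10 is a square mod 23 iff 10^((23−1)/2) = 10^11 ≡ 1 (mod 23).
Squaring successively (mod 23): 10^2 = 100 ≡ 8; 10^4 ≡ 8² = 64 ≡ 18; 10^8 ≡ 18² = 324 ≡ 2.
Since 11 = 8 + 2 + 1, 10^11 ≡ 2 · 8 · 10; multiplying out mod 23: 2·8 = 16 ≡ 16, then 16·10 = 160 ≡ 22. Thus 10^11 ≡ 22 ≡ −1 (mod 23).
By Euler's criterion 10 is a quadratic non-residue mod 23: no t satisfies t² ≡ 10 (mod 23).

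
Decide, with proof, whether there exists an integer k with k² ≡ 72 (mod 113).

Take k = 80. Then 80² = 6400 = 56·113 + 72, so 80² ≡ 72 (mod 113).

k = 80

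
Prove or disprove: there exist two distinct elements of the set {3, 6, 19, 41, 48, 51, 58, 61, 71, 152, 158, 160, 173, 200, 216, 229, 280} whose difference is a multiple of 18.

Residues mod 18: 3↦3, 6↦6, 19↦1, 41↦5, 48↦12, 51↦15, 58↦4, 61↦7, 71↦17, 152↦8, 158↦14, 160↦16, 173↦11, 200↦2, 216↦0, 229↦13, 280↦10.
No residue repeats among the 17 elements, so no pair has difference ≡ 0 (mod 18).

No, no such pair exists.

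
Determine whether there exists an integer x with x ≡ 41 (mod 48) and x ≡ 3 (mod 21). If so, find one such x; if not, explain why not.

No such integer exists.

Reduce both congruences modulo 3, which divides 48 and 21: they say x ≡ 41 (mod 3) and x ≡ 3 (mod 3).
But 41 mod 3 = 2 while 3 mod 3 = 0, a contradiction.
Hence the system has no solution.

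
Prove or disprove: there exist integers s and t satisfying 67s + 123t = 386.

s = 59, t = -29

Since gcd(67, 123) = 1, every integer is an integer combination of 67 and 123.
Euclidean algorithm: 123 = 1·67 + 56, 67 = 1·56 + 11, 56 = 5·11 + 1, 11 = 11·1 + 0.
Working back up the chain: 1 = 56 − 5·11 = 56 − 5·(67 − 1·56) = −5·67 + 6·56 = −5·67 + 6·(123 − 1·67) = 6·123 − 11·67. So 67·(-11) + 123·6 = 1.
Scaling by 386 gives the particular solution (s, t) = (-4246, 2316).
The general solution is s = -4246 + 123k, t = 2316 − 67k; taking k = 35 gives the smaller pair s = 59, t = -29.
Indeed 67·59 + 123·(-29) = 3953 − 3567 = 386.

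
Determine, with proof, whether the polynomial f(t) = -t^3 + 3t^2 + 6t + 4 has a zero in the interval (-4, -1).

f has no root in that interval.

f(-4) = 92 and f(-1) = 2, both positive, so a sign-change argument is unavailable; we show f keeps this sign on the whole interval.
Substitute t = -1 − u, where 0 < u < 3 on the interval. Expanding, f(-1 − u) = u^3 + 6u^2 + 3u + 2.
The nonzero coefficients here are all positive, so for u > 0 every term is positive (or zero), and the constant term 2 is strictly positive.
So f is strictly positive on (-4, -1); no root exists in the interval.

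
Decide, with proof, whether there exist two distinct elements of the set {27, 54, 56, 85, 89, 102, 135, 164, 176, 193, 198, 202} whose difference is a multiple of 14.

No, no such pair exists.

Reduce each element modulo 14: 27↦13, 54↦12, 56↦0, 85↦1, 89↦5, 102↦4, 135↦9, 164↦10, 176↦8, 193↦11, 198↦2, 202↦6.
These 12 residues are pairwise different, hence no difference of two elements is divisible by 14.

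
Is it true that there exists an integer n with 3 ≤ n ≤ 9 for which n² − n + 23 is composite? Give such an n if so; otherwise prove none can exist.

n = 9

At n = 9: 9² − 9 + 23 = 95 = 5·19, which is composite.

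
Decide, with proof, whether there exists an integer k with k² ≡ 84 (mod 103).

There is no such integer.

103 is prime, so by Euler's criterion 84 is a square mod 103 iff 84^((103−1)/2) = 84^51 ≡ 1 (mod 103).
Repeated squaring mod 103: 84^2 = 7056 ≡ 52; 84^4 ≡ 52² = 2704 ≡ 26; 84^8 ≡ 26² = 676 ≡ 58; 84^16 ≡ 58² = 3364 ≡ 68; 84^32 ≡ 68² = 4624 ≡ 92.
Since 51 = 32 + 16 + 2 + 1, 84^51 ≡ 92 · 68 · 52 · 84; multiplying out mod 103: 92·68 = 6256 ≡ 76, then 76·52 = 3952 ≡ 38, then 38·84 = 3192 ≡ 102. Thus 84^51 ≡ 102 ≡ −1 (mod 103).
By Euler's criterion 84 is a quadratic non-residue mod 103: no k satisfies k² ≡ 84 (mod 103).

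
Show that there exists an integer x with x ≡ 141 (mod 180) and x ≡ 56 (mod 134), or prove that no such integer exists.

gcd(180, 134) = 2. If x ≡ 141 (mod 180) and x ≡ 56 (mod 134), then x ≡ 141 (mod 2) and x ≡ 56 (mod 2).
But 141 mod 2 = 1 while 56 mod 2 = 0, a contradiction.
Therefore no such x exists.

No such integer exists.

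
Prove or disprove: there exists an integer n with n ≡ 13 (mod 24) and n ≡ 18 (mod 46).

Both moduli are multiples of 2 = gcd(24, 46), so any solution would satisfy n ≡ 13 and n ≡ 18 modulo 2 simultaneously.
But 13 mod 2 = 1 while 18 mod 2 = 0, a contradiction.
Therefore no such n exists.

No such integer exists.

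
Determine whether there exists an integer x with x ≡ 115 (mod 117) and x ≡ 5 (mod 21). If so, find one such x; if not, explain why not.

No, no such integer exists.

Reduce both congruences modulo 3, which divides 117 and 21: they say x ≡ 115 (mod 3) and x ≡ 5 (mod 3).
However 115 ≡ 1 and 5 ≡ 2 (mod 3), and 1 ≠ 2.
Hence the system has no solution.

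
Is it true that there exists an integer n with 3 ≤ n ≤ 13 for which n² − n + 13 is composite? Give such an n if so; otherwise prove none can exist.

At n = 8: 8² − 8 + 13 = 69 = 3·23, which is composite.

n = 8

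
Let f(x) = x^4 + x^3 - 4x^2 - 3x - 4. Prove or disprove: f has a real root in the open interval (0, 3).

f(0) = -4 and f(3) = 59, which have opposite signs.
f is continuous everywhere (it is a polynomial), in particular on [0, 3].
By the Intermediate Value Theorem f must vanish at some point of (0, 3).

Such a root exists.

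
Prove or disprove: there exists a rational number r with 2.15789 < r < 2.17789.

r = 13/6

Scale by 6: the interval becomes (12.94734, 13.06734), which contains the integer 13.
Dividing back, 2.15789 < 13/6 < 2.17789, and 13/6 is rational.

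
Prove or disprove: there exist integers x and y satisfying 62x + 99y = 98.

x = 91, y = -56

Since gcd(62, 99) = 1, every integer is an integer combination of 62 and 99.
Run the Euclidean algorithm on 99 and 62: 99 = 1·62 + 37, 62 = 1·37 + 25, 37 = 1·25 + 12, 25 = 2·12 + 1, 12 = 12·1 + 0.
Working back up the chain: 1 = 25 − 2·12 = 25 − 2·(37 − 1·25) = −2·37 + 3·25 = −2·37 + 3·(62 − 1·37) = 3·62 − 5·37 = 3·62 − 5·(99 − 1·62) = −5·99 + 8·62. So 62·8 + 99·(-5) = 1.
Multiplying through by 98: x = 8·98 = 784, y = (-5)·98 = -490 is a solution.
Subtracting 7·99 from x and adding 7·62 to y gives the tidier solution (91, -56).
Indeed 62·91 + 99·(-56) = 5642 − 5544 = 98.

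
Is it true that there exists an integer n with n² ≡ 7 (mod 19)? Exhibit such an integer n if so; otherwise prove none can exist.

n = 8 works: 8² = 64, and 64 − 7 = 57 = 3·19.

n = 8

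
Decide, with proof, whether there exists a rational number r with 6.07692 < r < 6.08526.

r = 73/12

Multiplying by 12: 12·6.07692 = 72.92304 and 12·6.08526 = 73.02312, so the integer 73 lies strictly between them.
Dividing back, 6.07692 < 73/12 < 6.08526, and 73/12 is rational.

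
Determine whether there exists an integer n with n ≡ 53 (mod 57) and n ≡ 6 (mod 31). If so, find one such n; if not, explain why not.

n = 1649

The moduli 57 and 31 are coprime, so by the Chinese Remainder Theorem a unique solution modulo 1767 exists.
Write n = 53 + 57t and require 53 + 57t ≡ 6 (mod 31), i.e. 57t ≡ 15 (mod 31).
57 ≡ 26 (mod 31), so this reads 26t ≡ 15 (mod 31). Since 26·6 = 156 = 5·31 + 1, the inverse of 26 mod 31 is 6.
Multiplying by 6: t ≡ 6·15 = 90 ≡ 28 (mod 31).
With t = 28: n = 53 + 57·28 = 1649.
Indeed 1649 ≡ 53 (mod 57) and 1649 ≡ 6 (mod 31).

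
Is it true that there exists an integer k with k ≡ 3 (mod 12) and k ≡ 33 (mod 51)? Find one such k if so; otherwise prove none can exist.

Here gcd(12, 51) = 3, and both 3 and 33 leave remainder 0 mod 3, so the system is consistent.
Write k = 3 + 12t. Then 12t ≡ 33 − 3 ≡ 30 (mod 51); dividing through by 3 gives 4t ≡ 10 (mod 17).
Since 4·13 = 52 = 3·17 + 1, the inverse of 4 mod 17 is 13.
Therefore t ≡ 13·10 = 130 ≡ 11 (mod 17).
Then k = 3 + 12·11 = 135.
Indeed 135 ≡ 3 (mod 12) and 135 ≡ 33 (mod 51).

k = 135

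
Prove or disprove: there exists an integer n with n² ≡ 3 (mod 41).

Apply Euler's criterion with the prime 41: 3 is a quadratic residue iff 3^20 ≡ 1 (mod 41), and a non-residue iff it is ≡ −1.
Squaring successively (mod 41): 3^2 = 9 ≡ 9; 3^4 ≡ 9² = 81 ≡ 40; 3^8 ≡ 40² = 1600 ≡ 1; 3^16 ≡ 1² = 1 ≡ 1.
Since 20 = 16 + 4, 3^20 ≡ 1 · 40; multiplying out mod 41: 1·40 = 40 ≡ 40. Thus 3^20 ≡ 40 ≡ −1 (mod 41).
By Euler's criterion 3 is a quadratic non-residue mod 41: no n satisfies n² ≡ 3 (mod 41).

No, no such integer exists.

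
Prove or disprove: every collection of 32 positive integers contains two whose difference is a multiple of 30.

Yes, this is always true.

There are exactly 30 possible remainders on division by 30.
Since 32 > 30, two of the 32 integers must share a residue class by the pigeonhole principle; call them a and b.
Equal remainders mean a − b ≡ 0 (mod 30), so 30 divides their difference.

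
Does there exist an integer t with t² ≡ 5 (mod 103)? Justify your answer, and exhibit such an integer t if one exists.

No, no such integer exists.

103 is prime, so by Euler's criterion 5 is a square mod 103 iff 5^((103−1)/2) = 5^51 ≡ 1 (mod 103).
Squaring successively (mod 103): 5^2 = 25 ≡ 25; 5^4 ≡ 25² = 625 ≡ 7; 5^8 ≡ 7² = 49 ≡ 49; 5^16 ≡ 49² = 2401 ≡ 32; 5^32 ≡ 32² = 1024 ≡ 97.
Since 51 = 32 + 16 + 2 + 1, 5^51 ≡ 97 · 32 · 25 · 5; multiplying out mod 103: 97·32 = 3104 ≡ 14, then 14·25 = 350 ≡ 41, then 41·5 = 205 ≡ 102. Thus 5^51 ≡ 102 ≡ −1 (mod 103).
The value −1 means 5 is a non-residue modulo 103, so t² ≡ 5 (mod 103) is impossible.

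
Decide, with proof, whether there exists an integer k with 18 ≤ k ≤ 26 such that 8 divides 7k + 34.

k = 18

Try k = 18: 7·18 + 34 = 160 = 20·8, which is divisible by 8.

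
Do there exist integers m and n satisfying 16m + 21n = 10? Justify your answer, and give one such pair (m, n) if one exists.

m = 19, n = -14

Since gcd(16, 21) = 1, every integer is an integer combination of 16 and 21.
Dividing repeatedly: 21 = 1·16 + 5, 16 = 3·5 + 1, 5 = 5·1 + 0.
Unwinding: 1 = 16 − 3·5 = 16 − 3·(21 − 1·16) = −3·21 + 4·16, i.e. 16·4 + 21·(-3) = 1.
Times 10: 16·40 + 21·(-30) = 10, so (40, -30) solves it.
Subtracting 1·21 from m and adding 1·16 to n gives the tidier solution (19, -14).
Check: 16·19 + 21·(-14) = 304 − 294 = 10. ✓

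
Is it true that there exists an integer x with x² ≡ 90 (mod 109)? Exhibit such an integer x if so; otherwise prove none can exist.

109 is prime, so by Euler's criterion 90 is a square mod 109 iff 90^((109−1)/2) = 90^54 ≡ 1 (mod 109).
Repeated squaring mod 109: 90^2 = 8100 ≡ 34; 90^4 ≡ 34² = 1156 ≡ 66; 90^8 ≡ 66² = 4356 ≡ 105; 90^16 ≡ 105² = 11025 ≡ 16; 90^32 ≡ 16² = 256 ≡ 38.
Since 54 = 32 + 16 + 4 + 2, 90^54 ≡ 38 · 16 · 66 · 34; multiplying out mod 109: 38·16 = 608 ≡ 63, then 63·66 = 4158 ≡ 16, then 16·34 = 544 ≡ 108. Thus 90^54 ≡ 108 ≡ −1 (mod 109).
By Euler's criterion 90 is a quadratic non-residue mod 109: no x satisfies x² ≡ 90 (mod 109).

No such integer exists.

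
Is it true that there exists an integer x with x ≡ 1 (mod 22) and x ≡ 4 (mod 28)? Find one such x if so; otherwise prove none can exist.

No such integer exists.

gcd(22, 28) = 2. If x ≡ 1 (mod 22) and x ≡ 4 (mod 28), then x ≡ 1 (mod 2) and x ≡ 4 (mod 2).
These are incompatible: 1 − 4 = -3 is not divisible by 2.
So no integer satisfies both congruences.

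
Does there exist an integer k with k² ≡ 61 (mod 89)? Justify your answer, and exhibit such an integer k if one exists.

Apply Euler's criterion with the prime 89: 61 is a quadratic residue iff 61^44 ≡ 1 (mod 89), and a non-residue iff it is ≡ −1.
Repeated squaring mod 89: 61^2 = 3721 ≡ 72; 61^4 ≡ 72² = 5184 ≡ 22; 61^8 ≡ 22² = 484 ≡ 39; 61^16 ≡ 39² = 1521 ≡ 8; 61^32 ≡ 8² = 64 ≡ 64.
Since 44 = 32 + 8 + 4, 61^44 ≡ 64 · 39 · 22; multiplying out mod 89: 64·39 = 2496 ≡ 4, then 4·22 = 88 ≡ 88. Thus 61^44 ≡ 88 ≡ −1 (mod 89).
The value −1 means 61 is a non-residue modulo 89, so k² ≡ 61 (mod 89) is impossible.

No, no such integer exists.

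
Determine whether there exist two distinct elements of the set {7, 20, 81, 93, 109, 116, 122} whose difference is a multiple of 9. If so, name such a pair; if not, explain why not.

No, no such pair exists.

Reduce each element modulo 9: 7↦7, 20↦2, 81↦0, 93↦3, 109↦1, 116↦8, 122↦5.
No residue repeats among the 7 elements, so no pair has difference ≡ 0 (mod 9).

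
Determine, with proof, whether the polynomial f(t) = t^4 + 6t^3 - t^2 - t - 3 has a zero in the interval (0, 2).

Yes, f has a root in the interval.

f(0) = -3 and f(2) = 55, which have opposite signs.
f is continuous everywhere (it is a polynomial), in particular on [0, 2].
By the Intermediate Value Theorem f must vanish at some point of (0, 2).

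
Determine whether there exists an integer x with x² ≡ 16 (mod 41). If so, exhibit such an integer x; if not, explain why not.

x = 37

x = 37 works: 37² = 1369, and 1369 − 16 = 1353 = 33·41.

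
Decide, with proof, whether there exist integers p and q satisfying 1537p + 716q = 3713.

p = 49, q = -100

Since gcd(1537, 716) = 1, every integer is an integer combination of 1537 and 716.
Dividing repeatedly: 1537 = 2·716 + 105, 716 = 6·105 + 86, 105 = 1·86 + 19, 86 = 4·19 + 10, 19 = 1·10 + 9, 10 = 1·9 + 1, 9 = 9·1 + 0.
Back-substituting, 1 = 10 − 1·9 = 10 − (19 − 1·10) = −19 + 2·10 = −19 + 2·(86 − 4·19) = 2·86 − 9·19 = 2·86 − 9·(105 − 1·86) = −9·105 + 11·86 = −9·105 + 11·(716 − 6·105) = 11·716 − 75·105 = 11·716 − 75·(1537 − 2·716) = −75·1537 + 161·716; that is, 1537·(-75) + 716·161 = 1.
Scaling by 3713 gives the particular solution (p, q) = (-278475, 597793).
The general solution is p = -278475 + 716k, q = 597793 − 1537k; taking k = 389 gives the smaller pair p = 49, q = -100.
Indeed 1537·49 + 716·(-100) = 75313 − 71600 = 3713.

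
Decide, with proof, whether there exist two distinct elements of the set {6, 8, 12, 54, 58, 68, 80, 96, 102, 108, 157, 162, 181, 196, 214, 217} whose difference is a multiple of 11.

Yes: 8 and 96.

Both 8 and 96 leave remainder 8 on division by 11; their difference 88 = 8·11 is a multiple of 11.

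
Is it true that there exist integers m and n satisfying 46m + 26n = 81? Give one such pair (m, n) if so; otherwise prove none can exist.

There are no such integers.

Both 46 and 26 are divisible by gcd(46, 26) = 2, hence so is any combination 46m + 26n.
But 81 = 2·40 + 1, so 2 ∤ 81.
So the equation is unsolvable over ℤ.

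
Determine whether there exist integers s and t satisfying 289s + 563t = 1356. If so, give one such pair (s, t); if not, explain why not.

s = 406, t = -206

289 and 563 are coprime, so 289s + 563t ranges over all of ℤ.
Euclidean algorithm: 563 = 1·289 + 274, 289 = 1·274 + 15, 274 = 18·15 + 4, 15 = 3·4 + 3, 4 = 1·3 + 1, 3 = 3·1 + 0.
Unwinding: 1 = 4 − 1·3 = 4 − (15 − 3·4) = −15 + 4·4 = −15 + 4·(274 − 18·15) = 4·274 − 73·15 = 4·274 − 73·(289 − 1·274) = −73·289 + 77·274 = −73·289 + 77·(563 − 1·289) = 77·563 − 150·289, i.e. 289·(-150) + 563·77 = 1.
Times 1356: 289·(-203400) + 563·104412 = 1356, so (-203400, 104412) solves it.
The general solution is s = -203400 + 563k, t = 104412 − 289k; taking k = 362 gives the smaller pair s = 406, t = -206.
Check: 289·406 + 563·(-206) = 117334 − 115978 = 1356. ✓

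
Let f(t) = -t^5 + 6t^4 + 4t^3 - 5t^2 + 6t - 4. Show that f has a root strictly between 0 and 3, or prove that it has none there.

f(0) = -4 and f(3) = 320, which have opposite signs.
Since f is a polynomial it is continuous on [0, 3].
By the Intermediate Value Theorem f must vanish at some point of (0, 3).

Yes, f has a root in the interval.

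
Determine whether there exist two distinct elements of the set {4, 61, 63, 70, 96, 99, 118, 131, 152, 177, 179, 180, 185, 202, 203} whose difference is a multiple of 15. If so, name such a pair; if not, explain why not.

There is no such pair.

Reduce each element modulo 15: 4↦4, 61↦1, 63↦3, 70↦10, 96↦6, 99↦9, 118↦13, 131↦11, 152↦2, 177↦12, 179↦14, 180↦0, 185↦5, 202↦7, 203↦8.
All 15 residues are distinct, so no two elements differ by a multiple of 15.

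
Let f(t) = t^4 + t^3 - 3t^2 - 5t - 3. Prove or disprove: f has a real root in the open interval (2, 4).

Such a root exists.

f(2) = -1 and f(4) = 249, which have opposite signs.
As a polynomial, f is continuous on every closed interval.
By the Intermediate Value Theorem, f takes the value 0 somewhere in the open interval.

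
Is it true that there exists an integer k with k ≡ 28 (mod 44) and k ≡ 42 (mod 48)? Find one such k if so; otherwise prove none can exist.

No, no such integer exists.

gcd(44, 48) = 4. If k ≡ 28 (mod 44) and k ≡ 42 (mod 48), then k ≡ 28 (mod 4) and k ≡ 42 (mod 4).
But 28 mod 4 = 0 while 42 mod 4 = 2, a contradiction.
So no integer satisfies both congruences.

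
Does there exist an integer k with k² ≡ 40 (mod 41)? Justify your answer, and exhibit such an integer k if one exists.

k = 9 works: 9² = 81, and 81 − 40 = 41 = 1·41.

k = 9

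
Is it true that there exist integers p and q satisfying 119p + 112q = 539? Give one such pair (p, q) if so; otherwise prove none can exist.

p = 13, q = -9

Every value of 119p + 112q is a multiple of gcd(119, 112) = 7; since 7 ∣ 539, solutions exist.
Dividing through by 7 reduces the equation to 17p + 16q = 77.
Euclidean algorithm: 17 = 1·16 + 1, 16 = 16·1 + 0.
Back-substituting, 1 = 17 − 1·16; that is, 17·1 + 16·(-1) = 1.
Times 77: 17·77 + 16·(-77) = 77, so (77, -77) solves it.
The general solution is p = 77 + 16k, q = -77 − 17k; taking k = -4 gives the smaller pair p = 13, q = -9.
Check: 119·13 + 112·(-9) = 1547 − 1008 = 539. ✓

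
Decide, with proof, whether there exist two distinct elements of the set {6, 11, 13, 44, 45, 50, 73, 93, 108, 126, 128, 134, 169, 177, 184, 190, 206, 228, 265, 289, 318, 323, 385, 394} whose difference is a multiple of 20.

6 mod 20 = 6 and 126 mod 20 = 6, so 126 − 6 = 120 = 6·20.

Yes: 6 and 126.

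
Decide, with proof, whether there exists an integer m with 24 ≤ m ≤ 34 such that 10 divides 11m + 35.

m = 25

At m = 24 the value 299 is not a multiple of 10. m = 25 works, since 11·25 + 35 = 310 = 31·10.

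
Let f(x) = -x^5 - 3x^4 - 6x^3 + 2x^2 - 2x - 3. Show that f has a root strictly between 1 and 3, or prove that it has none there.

f(1) = -13 and f(3) = -639, both negative, so a sign-change argument is unavailable; we show f keeps this sign on the whole interval.
Shift to the endpoint 1: with x = 1 + u (0 < u < 2), one computes f(1 + u) = -u^5 - 8u^4 - 28u^3 - 44u^2 - 33u - 13.
All 6 nonzero coefficients of this polynomial in u are negative; hence for u > 0 the value is a sum of negative terms (the constant -13 among them).
So f is strictly negative on (1, 3); no root exists in the interval.

No.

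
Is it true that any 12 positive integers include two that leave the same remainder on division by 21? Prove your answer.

No, the set {45, 46, 47, 48, 49, 50, 51, 52, 53, 54, 55, 56} is a counterexample.

Take the 12 consecutive integers 45, 46, …, 56: their residues mod 21 are all distinct because 12 ≤ 21.
Hence this collection has no pair with equal remainders mod 21, disproving the claim.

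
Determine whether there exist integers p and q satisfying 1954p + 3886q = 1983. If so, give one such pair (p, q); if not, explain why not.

No such integers exist.

Both 1954 and 3886 are divisible by gcd(1954, 3886) = 2, hence so is any combination 1954p + 3886q.
But 1983 = 2·991 + 1, so 2 ∤ 1983.
Therefore 1954p + 3886q = 1983 has no solution in integers.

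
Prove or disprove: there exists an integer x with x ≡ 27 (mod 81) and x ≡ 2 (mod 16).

The moduli 81 and 16 are coprime, so by the Chinese Remainder Theorem a unique solution modulo 1296 exists.
Write x = 27 + 81t and require 27 + 81t ≡ 2 (mod 16), i.e. 81t ≡ 7 (mod 16).
81 ≡ 1 (mod 16), so this reads 1t ≡ 7 (mod 16). So t ≡ 7 (mod 16).
Taking t = 7 gives x = 27 + 81·7 = 594.
Indeed 594 ≡ 27 (mod 81) and 594 ≡ 2 (mod 16).

x = 594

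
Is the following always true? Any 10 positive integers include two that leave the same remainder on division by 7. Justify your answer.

Each integer lies in one of the 7 residue classes modulo 7.
With 10 integers and only 7 classes, the pigeonhole principle forces two of them, say a and b, into the same class.
That is, a and b leave the same remainder on division by 7, as claimed.

Yes, this is always true.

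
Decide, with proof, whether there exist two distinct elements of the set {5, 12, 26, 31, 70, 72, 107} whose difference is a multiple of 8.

No, no such pair exists.

Reduce each element modulo 8: 5↦5, 12↦4, 26↦2, 31↦7, 70↦6, 72↦0, 107↦3.
No residue repeats among the 7 elements, so no pair has difference ≡ 0 (mod 8).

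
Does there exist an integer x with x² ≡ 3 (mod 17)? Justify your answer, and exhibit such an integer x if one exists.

No, no such integer exists.

Since (17 − x)² ≡ x² (mod 17), it suffices to square x = 0, 1, …, 8: the residues are 0, 1, 4, 9, 16, 8, 2, 15, 13.
The set of squares mod 17 is therefore {0, 1, 2, 4, 8, 9, 13, 15, 16}, which does not contain 3.
Hence no integer x has x² ≡ 3 (mod 17).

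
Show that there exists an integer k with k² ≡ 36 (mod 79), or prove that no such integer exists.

Take k = 6. Then 6² = 36, and since 0 ≤ 36 < 79 this is already reduced: 6² ≡ 36 (mod 79).

k = 6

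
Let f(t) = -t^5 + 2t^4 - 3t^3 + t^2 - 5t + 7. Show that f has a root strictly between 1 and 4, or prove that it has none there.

f(1) = 1 and f(4) = -701, which have opposite signs.
Since f is a polynomial it is continuous on [1, 4].
By the Intermediate Value Theorem, f takes the value 0 somewhere in the open interval.

Such a root exists.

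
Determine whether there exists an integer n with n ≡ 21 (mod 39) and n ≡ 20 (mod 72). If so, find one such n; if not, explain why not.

No such integer exists.

Both moduli are multiples of 3 = gcd(39, 72), so any solution would satisfy n ≡ 21 and n ≡ 20 modulo 3 simultaneously.
But 21 mod 3 = 0 while 20 mod 3 = 2, a contradiction.
So no integer satisfies both congruences.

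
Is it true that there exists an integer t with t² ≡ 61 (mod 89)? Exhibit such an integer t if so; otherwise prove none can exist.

Apply Euler's criterion with the prime 89: 61 is a quadratic residue iff 61^44 ≡ 1 (mod 89), and a non-residue iff it is ≡ −1.
Repeated squaring mod 89: 61^2 = 3721 ≡ 72; 61^4 ≡ 72² = 5184 ≡ 22; 61^8 ≡ 22² = 484 ≡ 39; 61^16 ≡ 39² = 1521 ≡ 8; 61^32 ≡ 8² = 64 ≡ 64.
Since 44 = 32 + 8 + 4, 61^44 ≡ 64 · 39 · 22; multiplying out mod 89: 64·39 = 2496 ≡ 4, then 4·22 = 88 ≡ 88. Thus 61^44 ≡ 88 ≡ −1 (mod 89).
By Euler's criterion 61 is a quadratic non-residue mod 89: no t satisfies t² ≡ 61 (mod 89).

No such integer exists.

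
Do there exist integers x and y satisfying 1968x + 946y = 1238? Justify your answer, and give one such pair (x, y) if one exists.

Since gcd(1968, 946) = 2 and 1238 = 2·619, Bézout's identity guarantees a solution.
Dividing through by 2 reduces the equation to 984x + 473y = 619.
Dividing repeatedly: 984 = 2·473 + 38, 473 = 12·38 + 17, 38 = 2·17 + 4, 17 = 4·4 + 1, 4 = 4·1 + 0.
Unwinding: 1 = 17 − 4·4 = 17 − 4·(38 − 2·17) = −4·38 + 9·17 = −4·38 + 9·(473 − 12·38) = 9·473 − 112·38 = 9·473 − 112·(984 − 2·473) = −112·984 + 233·473, i.e. 984·(-112) + 473·233 = 1.
Multiplying through by 619: x = (-112)·619 = -69328, y = 233·619 = 144227 is a solution.
Adding 147·473 to x and subtracting 147·984 from y gives the tidier solution (203, -421).
Check: 1968·203 + 946·(-421) = 399504 − 398266 = 1238. ✓

x = 203, y = -421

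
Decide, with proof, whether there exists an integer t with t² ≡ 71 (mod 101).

t = 77

Take t = 77. Then 77² = 5929 = 58·101 + 71, so 77² ≡ 71 (mod 101).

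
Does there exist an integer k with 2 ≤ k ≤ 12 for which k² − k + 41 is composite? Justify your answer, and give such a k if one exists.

The values for k = 2, 3, …, 12 are 43, 47, 53, 61, 71, 83, 97, 113, 131, 151, 173, and each of these is prime.
So no value in the range makes the expression composite.

No such integer k in that range exists.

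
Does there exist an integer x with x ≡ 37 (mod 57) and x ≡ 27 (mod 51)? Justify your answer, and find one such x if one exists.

No, no such integer exists.

Both moduli are multiples of 3 = gcd(57, 51), so any solution would satisfy x ≡ 37 and x ≡ 27 modulo 3 simultaneously.
But 37 mod 3 = 1 while 27 mod 3 = 0, a contradiction.
Therefore no such x exists.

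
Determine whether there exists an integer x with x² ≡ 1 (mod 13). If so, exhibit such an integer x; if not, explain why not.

x = 1

Take x = 1. Then 1² = 1, and since 0 ≤ 1 < 13 this is already reduced: 1² ≡ 1 (mod 13).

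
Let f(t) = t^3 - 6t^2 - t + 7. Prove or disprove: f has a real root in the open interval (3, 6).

f(3) = -23 and f(6) = 1, which have opposite signs.
As a polynomial, f is continuous on every closed interval.
By the Intermediate Value Theorem, f takes the value 0 somewhere in the open interval.

Such a root exists.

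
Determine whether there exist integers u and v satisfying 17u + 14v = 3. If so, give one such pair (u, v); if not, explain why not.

u = 1, v = -1

Since gcd(17, 14) = 1, every integer is an integer combination of 17 and 14.
Run the Euclidean algorithm on 17 and 14: 17 = 1·14 + 3, 14 = 4·3 + 2, 3 = 1·2 + 1, 2 = 2·1 + 0.
Back-substituting, 1 = 3 − 1·2 = 3 − (14 − 4·3) = −14 + 5·3 = −14 + 5·(17 − 1·14) = 5·17 − 6·14; that is, 17·5 + 14·(-6) = 1.
Times 3: 17·15 + 14·(-18) = 3, so (15, -18) solves it.
Subtracting 1·14 from u and adding 1·17 to v gives the tidier solution (1, -1).
Indeed 17·1 + 14·(-1) = 17 − 14 = 3.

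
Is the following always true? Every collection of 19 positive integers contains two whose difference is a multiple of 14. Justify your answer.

Yes, this is always true.

Each integer lies in one of the 14 residue classes modulo 14.
Since 19 > 14, two of the 19 integers must share a residue class by the pigeonhole principle; call them a and b.
Their difference a − b is then a multiple of 14.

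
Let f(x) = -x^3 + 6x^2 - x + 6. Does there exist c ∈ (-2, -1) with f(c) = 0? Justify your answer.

The endpoint values f(-2) = 40 and f(-1) = 14 are both positive. Claim: f(x) > 0 for every x in (-2, -1).
Substitute x = -1 − u, where 0 < u < 1 on the interval. Expanding, f(-1 − u) = u^3 + 9u^2 + 16u + 14.
All 4 nonzero coefficients of this polynomial in u are positive; hence for u > 0 the value is a sum of positive terms (the constant 14 among them).
Therefore f(x) > 0 throughout (-2, -1), and f has no zero there.

No such root exists.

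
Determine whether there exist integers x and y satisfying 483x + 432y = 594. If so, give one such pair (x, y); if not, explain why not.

Since gcd(483, 432) = 3 and 594 = 3·198, Bézout's identity guarantees a solution.
Dividing through by 3 reduces the equation to 161x + 144y = 198.
Dividing repeatedly: 161 = 1·144 + 17, 144 = 8·17 + 8, 17 = 2·8 + 1, 8 = 8·1 + 0.
Back-substituting, 1 = 17 − 2·8 = 17 − 2·(144 − 8·17) = −2·144 + 17·17 = −2·144 + 17·(161 − 1·144) = 17·161 − 19·144; that is, 161·17 + 144·(-19) = 1.
Multiplying through by 198: x = 17·198 = 3366, y = (-19)·198 = -3762 is a solution.
Shifting by a multiple of (144, −161) keeps it a solution: x = 3366 − 23·144 = 54, y = -3762 + 23·161 = -59.
Check: 483·54 + 432·(-59) = 26082 − 25488 = 594. ✓

x = 54, y = -59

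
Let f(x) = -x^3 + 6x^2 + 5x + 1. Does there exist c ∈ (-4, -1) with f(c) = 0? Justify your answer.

f has no root in that interval.

f(-4) = 141 and f(-1) = 3, both positive, so a sign-change argument is unavailable; we show f keeps this sign on the whole interval.
Shift to the endpoint -1: with x = -1 − u (0 < u < 3), one computes f(-1 − u) = u^3 + 9u^2 + 10u + 3.
The nonzero coefficients here are all positive, so for u > 0 every term is positive (or zero), and the constant term 3 is strictly positive.
So f is strictly positive on (-4, -1); no root exists in the interval.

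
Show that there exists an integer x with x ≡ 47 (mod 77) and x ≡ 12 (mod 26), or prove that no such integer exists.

x = 740

The moduli 77 and 26 are coprime, so by the Chinese Remainder Theorem a unique solution modulo 2002 exists.
Any solution of the first congruence is x = 47 + 77t; substituting into the second, 77t ≡ 12 − 47 ≡ 17 (mod 26).
77 ≡ 25 (mod 26), so this reads 25t ≡ 17 (mod 26). Note 25·25 = 625 ≡ 1 (mod 26) (as 625 − 1 = 24·26), so 25⁻¹ ≡ 25.
Multiplying by 25: t ≡ 25·17 = 425 ≡ 9 (mod 26).
With t = 9: x = 47 + 77·9 = 740.
Verify: 740 = 9·77 + 47 and 740 = 28·26 + 12. ✓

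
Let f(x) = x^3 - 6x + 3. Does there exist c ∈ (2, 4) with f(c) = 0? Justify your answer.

f(2) = -1 and f(4) = 43, which have opposite signs.
As a polynomial, f is continuous on every closed interval.
So by the Intermediate Value Theorem there is a c strictly between 2 and 4 with f(c) = 0.

Such a root exists.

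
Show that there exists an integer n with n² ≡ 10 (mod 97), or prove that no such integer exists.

Apply Euler's criterion with the prime 97: 10 is a quadratic residue iff 10^48 ≡ 1 (mod 97), and a non-residue iff it is ≡ −1.
Repeated squaring mod 97: 10^2 = 100 ≡ 3; 10^4 ≡ 3² = 9 ≡ 9; 10^8 ≡ 9² = 81 ≡ 81; 10^16 ≡ 81² = 6561 ≡ 62; 10^32 ≡ 62² = 3844 ≡ 61.
Since 48 = 32 + 16, 10^48 ≡ 61 · 62; multiplying out mod 97: 61·62 = 3782 ≡ 96. Thus 10^48 ≡ 96 ≡ −1 (mod 97).
By Euler's criterion 10 is a quadratic non-residue mod 97: no n satisfies n² ≡ 10 (mod 97).

No, no such integer exists.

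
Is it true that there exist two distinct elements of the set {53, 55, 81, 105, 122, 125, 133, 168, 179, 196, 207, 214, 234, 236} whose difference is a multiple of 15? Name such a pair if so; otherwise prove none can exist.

No such pair exists.

Residues mod 15: 53↦8, 55↦10, 81↦6, 105↦0, 122↦2, 125↦5, 133↦13, 168↦3, 179↦14, 196↦1, 207↦12, 214↦4, 234↦9, 236↦11.
All 14 residues are distinct, so no two elements differ by a multiple of 15.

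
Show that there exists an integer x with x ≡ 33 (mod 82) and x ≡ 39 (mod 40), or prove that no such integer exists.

The moduli are not coprime: gcd(82, 40) = 2. Compatibility requires 2 ∣ (39 − 33) = 6, which holds, so solutions exist.
The integers ≡ 33 (mod 82) are 33, 115, 197, 279, …; their remainders mod 40 are 33, 35, 37, 39, so x = 279 is the first that is ≡ 39 (mod 40).
Indeed 279 ≡ 33 (mod 82) and 279 ≡ 39 (mod 40).

x = 279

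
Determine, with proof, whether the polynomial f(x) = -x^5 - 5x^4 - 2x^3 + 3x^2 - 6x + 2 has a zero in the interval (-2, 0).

Yes, f has a root in the interval.

f(-2) = -6 and f(0) = 2, which have opposite signs.
f is continuous everywhere (it is a polynomial), in particular on [-2, 0].
By the Intermediate Value Theorem f must vanish at some point of (-2, 0).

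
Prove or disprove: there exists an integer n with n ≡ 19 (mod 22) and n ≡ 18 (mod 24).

Reduce both congruences modulo 2, which divides 22 and 24: they say n ≡ 19 (mod 2) and n ≡ 18 (mod 2).
These are incompatible: 19 − 18 = 1 is not divisible by 2.
Hence the system has no solution.

There is no such integer.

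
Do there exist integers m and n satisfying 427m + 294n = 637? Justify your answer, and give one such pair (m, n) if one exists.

m = 7, n = -8

Since gcd(427, 294) = 7 and 637 = 7·91, Bézout's identity guarantees a solution.
Dividing through by 7 reduces the equation to 61m + 42n = 91.
Run the Euclidean algorithm on 61 and 42: 61 = 1·42 + 19, 42 = 2·19 + 4, 19 = 4·4 + 3, 4 = 1·3 + 1, 3 = 3·1 + 0.
Back-substituting, 1 = 4 − 1·3 = 4 − (19 − 4·4) = −19 + 5·4 = −19 + 5·(42 − 2·19) = 5·42 − 11·19 = 5·42 − 11·(61 − 1·42) = −11·61 + 16·42; that is, 61·(-11) + 42·16 = 1.
Times 91: 61·(-1001) + 42·1456 = 91, so (-1001, 1456) solves it.
Adding 24·42 to m and subtracting 24·61 from n gives the tidier solution (7, -8).
Check: 427·7 + 294·(-8) = 2989 − 2352 = 637. ✓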